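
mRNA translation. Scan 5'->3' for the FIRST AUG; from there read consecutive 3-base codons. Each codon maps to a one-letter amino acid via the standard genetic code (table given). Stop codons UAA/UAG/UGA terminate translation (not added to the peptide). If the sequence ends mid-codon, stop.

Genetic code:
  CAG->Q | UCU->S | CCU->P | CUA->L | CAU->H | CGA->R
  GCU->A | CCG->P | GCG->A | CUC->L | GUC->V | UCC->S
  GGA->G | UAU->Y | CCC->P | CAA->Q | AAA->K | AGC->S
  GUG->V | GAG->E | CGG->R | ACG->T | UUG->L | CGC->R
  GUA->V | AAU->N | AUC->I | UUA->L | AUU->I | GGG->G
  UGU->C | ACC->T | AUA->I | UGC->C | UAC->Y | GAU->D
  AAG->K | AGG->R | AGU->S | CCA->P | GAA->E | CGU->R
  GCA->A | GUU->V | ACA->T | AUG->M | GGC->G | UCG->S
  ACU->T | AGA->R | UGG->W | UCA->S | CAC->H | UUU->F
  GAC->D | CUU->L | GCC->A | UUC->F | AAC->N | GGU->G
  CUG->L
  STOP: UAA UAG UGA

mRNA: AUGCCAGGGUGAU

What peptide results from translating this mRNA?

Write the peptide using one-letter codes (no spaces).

Answer: MPG

Derivation:
start AUG at pos 0
pos 0: AUG -> M; peptide=M
pos 3: CCA -> P; peptide=MP
pos 6: GGG -> G; peptide=MPG
pos 9: UGA -> STOP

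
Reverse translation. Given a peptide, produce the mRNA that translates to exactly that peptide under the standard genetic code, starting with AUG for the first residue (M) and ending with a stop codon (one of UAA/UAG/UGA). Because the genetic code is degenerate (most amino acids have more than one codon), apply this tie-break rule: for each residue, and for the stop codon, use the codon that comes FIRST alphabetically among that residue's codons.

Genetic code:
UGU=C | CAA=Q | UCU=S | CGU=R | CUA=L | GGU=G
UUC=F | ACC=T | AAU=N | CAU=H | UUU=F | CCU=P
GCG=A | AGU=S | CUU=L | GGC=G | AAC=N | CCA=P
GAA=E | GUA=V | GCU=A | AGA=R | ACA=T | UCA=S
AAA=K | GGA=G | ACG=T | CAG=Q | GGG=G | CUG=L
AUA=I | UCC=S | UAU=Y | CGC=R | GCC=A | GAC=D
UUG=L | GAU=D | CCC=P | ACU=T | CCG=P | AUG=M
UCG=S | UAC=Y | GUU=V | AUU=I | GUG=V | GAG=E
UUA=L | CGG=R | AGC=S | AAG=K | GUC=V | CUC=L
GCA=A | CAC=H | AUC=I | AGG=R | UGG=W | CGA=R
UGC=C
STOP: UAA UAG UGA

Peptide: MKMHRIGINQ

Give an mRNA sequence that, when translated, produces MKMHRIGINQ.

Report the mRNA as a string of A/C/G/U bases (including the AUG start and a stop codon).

Answer: mRNA: AUGAAAAUGCACAGAAUAGGAAUAAACCAAUAA

Derivation:
residue 1: M -> AUG (start codon)
residue 2: K codons sorted = AAA,AAG -> pick first = AAA
residue 3: M -> AUG (only codon)
residue 4: H codons sorted = CAC,CAU -> pick first = CAC
residue 5: R codons sorted = AGA,AGG,CGA,CGC,CGG,CGU -> pick first = AGA
residue 6: I codons sorted = AUA,AUC,AUU -> pick first = AUA
residue 7: G codons sorted = GGA,GGC,GGG,GGU -> pick first = GGA
residue 8: I codons sorted = AUA,AUC,AUU -> pick first = AUA
residue 9: N codons sorted = AAC,AAU -> pick first = AAC
residue 10: Q codons sorted = CAA,CAG -> pick first = CAA
terminator: stop codons sorted = UAA,UAG,UGA -> pick first = UAA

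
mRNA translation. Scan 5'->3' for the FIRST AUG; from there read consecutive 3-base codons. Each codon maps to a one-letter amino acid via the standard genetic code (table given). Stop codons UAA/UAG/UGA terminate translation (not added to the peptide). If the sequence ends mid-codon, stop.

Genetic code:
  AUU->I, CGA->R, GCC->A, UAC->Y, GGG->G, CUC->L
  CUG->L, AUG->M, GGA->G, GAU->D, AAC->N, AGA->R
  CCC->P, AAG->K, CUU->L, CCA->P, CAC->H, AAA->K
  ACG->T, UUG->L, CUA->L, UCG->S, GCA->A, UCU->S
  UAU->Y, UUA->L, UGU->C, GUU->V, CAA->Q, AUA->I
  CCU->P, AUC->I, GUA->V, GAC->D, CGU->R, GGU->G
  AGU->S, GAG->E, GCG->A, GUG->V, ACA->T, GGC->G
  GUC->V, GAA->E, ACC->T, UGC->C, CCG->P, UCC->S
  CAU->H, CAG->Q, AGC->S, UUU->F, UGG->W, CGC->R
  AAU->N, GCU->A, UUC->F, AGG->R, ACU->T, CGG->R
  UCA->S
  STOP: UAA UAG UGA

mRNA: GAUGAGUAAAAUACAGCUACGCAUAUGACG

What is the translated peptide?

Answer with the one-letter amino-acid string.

Answer: MSKIQLRI

Derivation:
start AUG at pos 1
pos 1: AUG -> M; peptide=M
pos 4: AGU -> S; peptide=MS
pos 7: AAA -> K; peptide=MSK
pos 10: AUA -> I; peptide=MSKI
pos 13: CAG -> Q; peptide=MSKIQ
pos 16: CUA -> L; peptide=MSKIQL
pos 19: CGC -> R; peptide=MSKIQLR
pos 22: AUA -> I; peptide=MSKIQLRI
pos 25: UGA -> STOP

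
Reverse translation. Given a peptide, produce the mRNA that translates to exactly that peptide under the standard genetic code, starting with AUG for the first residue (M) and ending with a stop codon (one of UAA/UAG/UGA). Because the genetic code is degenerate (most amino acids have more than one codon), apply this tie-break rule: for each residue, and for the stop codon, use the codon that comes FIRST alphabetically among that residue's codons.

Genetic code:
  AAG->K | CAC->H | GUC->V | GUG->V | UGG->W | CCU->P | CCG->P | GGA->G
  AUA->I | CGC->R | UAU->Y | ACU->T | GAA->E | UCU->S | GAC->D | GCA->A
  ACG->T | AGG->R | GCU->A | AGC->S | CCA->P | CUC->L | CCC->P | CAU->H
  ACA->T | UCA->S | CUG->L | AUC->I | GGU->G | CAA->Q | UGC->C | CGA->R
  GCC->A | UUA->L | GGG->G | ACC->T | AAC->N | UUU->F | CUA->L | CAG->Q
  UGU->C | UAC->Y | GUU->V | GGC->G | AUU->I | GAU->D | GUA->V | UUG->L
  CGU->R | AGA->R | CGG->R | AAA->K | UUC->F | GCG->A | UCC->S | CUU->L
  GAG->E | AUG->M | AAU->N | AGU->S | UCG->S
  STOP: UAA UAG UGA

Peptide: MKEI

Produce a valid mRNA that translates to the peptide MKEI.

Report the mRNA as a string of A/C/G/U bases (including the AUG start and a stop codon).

residue 1: M -> AUG (start codon)
residue 2: K codons sorted = AAA,AAG -> pick first = AAA
residue 3: E codons sorted = GAA,GAG -> pick first = GAA
residue 4: I codons sorted = AUA,AUC,AUU -> pick first = AUA
terminator: stop codons sorted = UAA,UAG,UGA -> pick first = UAA

Answer: mRNA: AUGAAAGAAAUAUAA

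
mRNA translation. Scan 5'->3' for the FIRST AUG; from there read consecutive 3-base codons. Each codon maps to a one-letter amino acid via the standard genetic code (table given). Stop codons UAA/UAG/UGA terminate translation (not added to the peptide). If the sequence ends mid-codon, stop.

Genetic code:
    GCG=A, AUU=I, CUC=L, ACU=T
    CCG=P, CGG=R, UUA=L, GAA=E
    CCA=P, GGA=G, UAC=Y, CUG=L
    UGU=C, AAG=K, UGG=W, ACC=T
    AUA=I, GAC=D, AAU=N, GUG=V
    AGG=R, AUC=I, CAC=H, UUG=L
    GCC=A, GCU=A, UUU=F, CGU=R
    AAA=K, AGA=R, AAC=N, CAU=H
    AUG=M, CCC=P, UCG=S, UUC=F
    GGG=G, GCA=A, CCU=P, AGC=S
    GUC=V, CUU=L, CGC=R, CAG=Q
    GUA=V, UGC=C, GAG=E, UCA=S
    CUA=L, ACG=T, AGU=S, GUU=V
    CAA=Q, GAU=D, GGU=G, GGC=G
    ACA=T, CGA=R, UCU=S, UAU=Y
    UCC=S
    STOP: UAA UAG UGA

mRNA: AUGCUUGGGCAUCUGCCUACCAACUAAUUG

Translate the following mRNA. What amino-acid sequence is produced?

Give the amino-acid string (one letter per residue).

Answer: MLGHLPTN

Derivation:
start AUG at pos 0
pos 0: AUG -> M; peptide=M
pos 3: CUU -> L; peptide=ML
pos 6: GGG -> G; peptide=MLG
pos 9: CAU -> H; peptide=MLGH
pos 12: CUG -> L; peptide=MLGHL
pos 15: CCU -> P; peptide=MLGHLP
pos 18: ACC -> T; peptide=MLGHLPT
pos 21: AAC -> N; peptide=MLGHLPTN
pos 24: UAA -> STOP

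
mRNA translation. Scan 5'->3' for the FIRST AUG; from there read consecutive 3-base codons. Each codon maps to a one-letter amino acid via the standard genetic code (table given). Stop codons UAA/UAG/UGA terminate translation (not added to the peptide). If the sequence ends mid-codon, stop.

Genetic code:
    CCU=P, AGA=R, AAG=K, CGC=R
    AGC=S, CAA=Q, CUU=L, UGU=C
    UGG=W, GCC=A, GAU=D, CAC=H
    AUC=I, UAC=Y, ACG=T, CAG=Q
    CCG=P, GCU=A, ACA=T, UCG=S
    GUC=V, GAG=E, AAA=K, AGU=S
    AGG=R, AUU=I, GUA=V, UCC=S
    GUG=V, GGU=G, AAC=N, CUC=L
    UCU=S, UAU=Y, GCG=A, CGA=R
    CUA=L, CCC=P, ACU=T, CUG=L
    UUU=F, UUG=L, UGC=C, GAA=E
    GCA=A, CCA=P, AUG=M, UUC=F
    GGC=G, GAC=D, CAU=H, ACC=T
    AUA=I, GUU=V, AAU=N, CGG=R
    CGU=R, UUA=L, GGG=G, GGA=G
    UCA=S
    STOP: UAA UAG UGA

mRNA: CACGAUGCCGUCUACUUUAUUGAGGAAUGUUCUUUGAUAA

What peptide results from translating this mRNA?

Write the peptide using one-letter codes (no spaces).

Answer: MPSTLLRNVL

Derivation:
start AUG at pos 4
pos 4: AUG -> M; peptide=M
pos 7: CCG -> P; peptide=MP
pos 10: UCU -> S; peptide=MPS
pos 13: ACU -> T; peptide=MPST
pos 16: UUA -> L; peptide=MPSTL
pos 19: UUG -> L; peptide=MPSTLL
pos 22: AGG -> R; peptide=MPSTLLR
pos 25: AAU -> N; peptide=MPSTLLRN
pos 28: GUU -> V; peptide=MPSTLLRNV
pos 31: CUU -> L; peptide=MPSTLLRNVL
pos 34: UGA -> STOP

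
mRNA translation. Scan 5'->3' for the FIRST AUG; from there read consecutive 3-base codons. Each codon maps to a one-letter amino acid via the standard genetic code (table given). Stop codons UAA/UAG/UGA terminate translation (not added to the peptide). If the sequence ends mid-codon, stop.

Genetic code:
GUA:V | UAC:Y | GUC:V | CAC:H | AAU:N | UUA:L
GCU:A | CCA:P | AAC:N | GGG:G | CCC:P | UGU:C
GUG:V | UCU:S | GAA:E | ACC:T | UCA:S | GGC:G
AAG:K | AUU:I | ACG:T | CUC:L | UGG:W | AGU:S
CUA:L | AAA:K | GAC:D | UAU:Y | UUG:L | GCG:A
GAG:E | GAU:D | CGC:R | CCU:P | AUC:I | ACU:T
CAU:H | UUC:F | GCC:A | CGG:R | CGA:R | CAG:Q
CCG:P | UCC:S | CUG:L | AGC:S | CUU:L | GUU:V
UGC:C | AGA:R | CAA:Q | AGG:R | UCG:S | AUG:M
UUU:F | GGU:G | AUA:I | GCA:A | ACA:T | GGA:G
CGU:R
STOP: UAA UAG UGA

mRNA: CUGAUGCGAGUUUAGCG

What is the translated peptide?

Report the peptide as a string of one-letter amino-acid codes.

Answer: MRV

Derivation:
start AUG at pos 3
pos 3: AUG -> M; peptide=M
pos 6: CGA -> R; peptide=MR
pos 9: GUU -> V; peptide=MRV
pos 12: UAG -> STOP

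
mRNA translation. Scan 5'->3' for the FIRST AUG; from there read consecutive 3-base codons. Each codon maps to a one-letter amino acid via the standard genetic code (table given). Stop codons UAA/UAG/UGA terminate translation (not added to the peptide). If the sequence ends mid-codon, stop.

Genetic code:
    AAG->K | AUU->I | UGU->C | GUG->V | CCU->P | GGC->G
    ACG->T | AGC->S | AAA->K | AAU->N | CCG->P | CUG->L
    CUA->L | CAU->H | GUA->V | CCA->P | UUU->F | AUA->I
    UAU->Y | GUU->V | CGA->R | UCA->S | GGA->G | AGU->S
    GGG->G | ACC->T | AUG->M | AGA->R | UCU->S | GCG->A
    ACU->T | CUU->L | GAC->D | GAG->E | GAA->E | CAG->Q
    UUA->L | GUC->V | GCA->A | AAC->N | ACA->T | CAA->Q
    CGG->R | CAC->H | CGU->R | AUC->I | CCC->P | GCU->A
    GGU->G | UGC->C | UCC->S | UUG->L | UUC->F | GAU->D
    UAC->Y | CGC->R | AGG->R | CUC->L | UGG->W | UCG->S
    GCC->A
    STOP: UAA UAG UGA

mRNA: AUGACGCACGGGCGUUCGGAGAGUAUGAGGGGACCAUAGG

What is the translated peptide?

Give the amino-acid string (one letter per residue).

start AUG at pos 0
pos 0: AUG -> M; peptide=M
pos 3: ACG -> T; peptide=MT
pos 6: CAC -> H; peptide=MTH
pos 9: GGG -> G; peptide=MTHG
pos 12: CGU -> R; peptide=MTHGR
pos 15: UCG -> S; peptide=MTHGRS
pos 18: GAG -> E; peptide=MTHGRSE
pos 21: AGU -> S; peptide=MTHGRSES
pos 24: AUG -> M; peptide=MTHGRSESM
pos 27: AGG -> R; peptide=MTHGRSESMR
pos 30: GGA -> G; peptide=MTHGRSESMRG
pos 33: CCA -> P; peptide=MTHGRSESMRGP
pos 36: UAG -> STOP

Answer: MTHGRSESMRGP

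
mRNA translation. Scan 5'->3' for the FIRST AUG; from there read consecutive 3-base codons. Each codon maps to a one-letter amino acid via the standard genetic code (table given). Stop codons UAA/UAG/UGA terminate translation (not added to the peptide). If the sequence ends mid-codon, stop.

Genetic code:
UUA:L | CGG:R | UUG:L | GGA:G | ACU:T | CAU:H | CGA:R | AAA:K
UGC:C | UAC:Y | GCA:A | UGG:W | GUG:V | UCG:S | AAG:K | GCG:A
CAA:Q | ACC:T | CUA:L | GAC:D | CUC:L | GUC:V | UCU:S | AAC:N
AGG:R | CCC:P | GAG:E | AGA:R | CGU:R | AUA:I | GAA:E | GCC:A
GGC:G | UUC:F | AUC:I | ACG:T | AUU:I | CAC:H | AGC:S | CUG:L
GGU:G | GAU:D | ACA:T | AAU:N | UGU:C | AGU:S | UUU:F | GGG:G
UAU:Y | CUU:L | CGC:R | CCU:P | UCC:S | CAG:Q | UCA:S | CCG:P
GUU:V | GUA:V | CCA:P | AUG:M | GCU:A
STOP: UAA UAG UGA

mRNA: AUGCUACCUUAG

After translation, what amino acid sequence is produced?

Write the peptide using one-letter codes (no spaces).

start AUG at pos 0
pos 0: AUG -> M; peptide=M
pos 3: CUA -> L; peptide=ML
pos 6: CCU -> P; peptide=MLP
pos 9: UAG -> STOP

Answer: MLP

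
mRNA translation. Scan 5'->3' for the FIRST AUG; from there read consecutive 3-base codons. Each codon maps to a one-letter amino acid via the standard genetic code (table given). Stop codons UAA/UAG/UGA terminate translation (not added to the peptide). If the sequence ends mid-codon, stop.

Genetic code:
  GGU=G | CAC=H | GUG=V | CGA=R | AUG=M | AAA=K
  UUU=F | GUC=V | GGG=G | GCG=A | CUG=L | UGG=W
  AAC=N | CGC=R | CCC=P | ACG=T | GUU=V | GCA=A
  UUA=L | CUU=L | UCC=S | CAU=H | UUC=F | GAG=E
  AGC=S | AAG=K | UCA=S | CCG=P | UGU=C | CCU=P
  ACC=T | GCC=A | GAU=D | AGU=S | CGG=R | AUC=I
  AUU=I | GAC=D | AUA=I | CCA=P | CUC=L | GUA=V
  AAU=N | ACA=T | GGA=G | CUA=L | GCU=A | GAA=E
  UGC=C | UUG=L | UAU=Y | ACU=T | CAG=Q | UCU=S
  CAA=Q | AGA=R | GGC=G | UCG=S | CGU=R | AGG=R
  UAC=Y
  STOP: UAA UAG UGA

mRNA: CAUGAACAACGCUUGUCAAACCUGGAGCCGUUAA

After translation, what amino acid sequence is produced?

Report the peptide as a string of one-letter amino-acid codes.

start AUG at pos 1
pos 1: AUG -> M; peptide=M
pos 4: AAC -> N; peptide=MN
pos 7: AAC -> N; peptide=MNN
pos 10: GCU -> A; peptide=MNNA
pos 13: UGU -> C; peptide=MNNAC
pos 16: CAA -> Q; peptide=MNNACQ
pos 19: ACC -> T; peptide=MNNACQT
pos 22: UGG -> W; peptide=MNNACQTW
pos 25: AGC -> S; peptide=MNNACQTWS
pos 28: CGU -> R; peptide=MNNACQTWSR
pos 31: UAA -> STOP

Answer: MNNACQTWSR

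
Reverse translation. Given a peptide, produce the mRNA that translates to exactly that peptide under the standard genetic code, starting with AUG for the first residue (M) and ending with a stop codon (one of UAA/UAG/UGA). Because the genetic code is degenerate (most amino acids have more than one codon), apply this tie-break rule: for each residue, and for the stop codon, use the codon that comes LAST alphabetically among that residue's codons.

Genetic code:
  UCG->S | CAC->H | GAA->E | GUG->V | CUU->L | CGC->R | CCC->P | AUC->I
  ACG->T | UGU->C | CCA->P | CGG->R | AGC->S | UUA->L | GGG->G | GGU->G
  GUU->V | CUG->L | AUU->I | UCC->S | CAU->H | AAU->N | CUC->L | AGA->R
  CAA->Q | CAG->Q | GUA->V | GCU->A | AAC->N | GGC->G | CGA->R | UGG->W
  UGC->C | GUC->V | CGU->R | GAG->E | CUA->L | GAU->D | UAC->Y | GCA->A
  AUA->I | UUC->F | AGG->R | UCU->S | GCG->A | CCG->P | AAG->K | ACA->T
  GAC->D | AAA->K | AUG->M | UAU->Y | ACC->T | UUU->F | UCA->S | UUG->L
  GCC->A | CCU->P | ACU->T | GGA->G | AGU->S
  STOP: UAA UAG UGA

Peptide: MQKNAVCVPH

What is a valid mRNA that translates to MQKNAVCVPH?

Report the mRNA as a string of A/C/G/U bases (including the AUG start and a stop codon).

residue 1: M -> AUG (start codon)
residue 2: Q codons sorted = CAA,CAG -> pick last = CAG
residue 3: K codons sorted = AAA,AAG -> pick last = AAG
residue 4: N codons sorted = AAC,AAU -> pick last = AAU
residue 5: A codons sorted = GCA,GCC,GCG,GCU -> pick last = GCU
residue 6: V codons sorted = GUA,GUC,GUG,GUU -> pick last = GUU
residue 7: C codons sorted = UGC,UGU -> pick last = UGU
residue 8: V codons sorted = GUA,GUC,GUG,GUU -> pick last = GUU
residue 9: P codons sorted = CCA,CCC,CCG,CCU -> pick last = CCU
residue 10: H codons sorted = CAC,CAU -> pick last = CAU
terminator: stop codons sorted = UAA,UAG,UGA -> pick last = UGA

Answer: mRNA: AUGCAGAAGAAUGCUGUUUGUGUUCCUCAUUGA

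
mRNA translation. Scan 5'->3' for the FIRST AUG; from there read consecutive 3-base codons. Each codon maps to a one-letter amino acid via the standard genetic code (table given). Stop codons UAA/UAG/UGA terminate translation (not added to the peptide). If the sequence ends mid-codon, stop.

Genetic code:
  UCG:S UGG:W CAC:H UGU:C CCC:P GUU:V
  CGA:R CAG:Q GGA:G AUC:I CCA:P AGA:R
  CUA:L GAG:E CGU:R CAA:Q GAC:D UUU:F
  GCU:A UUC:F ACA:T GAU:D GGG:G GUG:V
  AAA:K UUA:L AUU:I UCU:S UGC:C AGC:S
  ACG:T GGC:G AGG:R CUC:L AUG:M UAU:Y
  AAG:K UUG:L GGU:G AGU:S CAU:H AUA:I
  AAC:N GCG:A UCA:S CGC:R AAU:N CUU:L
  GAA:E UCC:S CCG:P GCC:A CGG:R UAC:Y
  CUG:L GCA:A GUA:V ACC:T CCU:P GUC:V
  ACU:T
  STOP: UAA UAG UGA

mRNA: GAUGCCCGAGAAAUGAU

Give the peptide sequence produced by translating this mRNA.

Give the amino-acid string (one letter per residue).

start AUG at pos 1
pos 1: AUG -> M; peptide=M
pos 4: CCC -> P; peptide=MP
pos 7: GAG -> E; peptide=MPE
pos 10: AAA -> K; peptide=MPEK
pos 13: UGA -> STOP

Answer: MPEK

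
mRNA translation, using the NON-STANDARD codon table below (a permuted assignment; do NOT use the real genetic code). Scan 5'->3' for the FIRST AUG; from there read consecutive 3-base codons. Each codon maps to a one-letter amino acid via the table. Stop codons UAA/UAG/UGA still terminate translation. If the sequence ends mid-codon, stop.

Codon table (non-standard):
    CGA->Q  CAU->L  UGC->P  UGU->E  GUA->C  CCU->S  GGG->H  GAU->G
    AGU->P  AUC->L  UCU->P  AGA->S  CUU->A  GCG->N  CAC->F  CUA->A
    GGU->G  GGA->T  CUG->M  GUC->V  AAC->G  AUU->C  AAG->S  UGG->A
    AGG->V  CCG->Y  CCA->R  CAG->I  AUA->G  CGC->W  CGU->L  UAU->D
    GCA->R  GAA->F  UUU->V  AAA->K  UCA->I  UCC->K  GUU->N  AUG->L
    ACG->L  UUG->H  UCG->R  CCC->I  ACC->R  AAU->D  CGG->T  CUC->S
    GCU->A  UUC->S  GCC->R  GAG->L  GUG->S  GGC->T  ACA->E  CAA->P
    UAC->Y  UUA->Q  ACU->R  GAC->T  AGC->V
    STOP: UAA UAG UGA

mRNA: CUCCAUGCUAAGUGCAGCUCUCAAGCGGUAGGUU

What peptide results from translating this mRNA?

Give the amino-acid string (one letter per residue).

Answer: LAPRASST

Derivation:
start AUG at pos 4
pos 4: AUG -> L; peptide=L
pos 7: CUA -> A; peptide=LA
pos 10: AGU -> P; peptide=LAP
pos 13: GCA -> R; peptide=LAPR
pos 16: GCU -> A; peptide=LAPRA
pos 19: CUC -> S; peptide=LAPRAS
pos 22: AAG -> S; peptide=LAPRASS
pos 25: CGG -> T; peptide=LAPRASST
pos 28: UAG -> STOP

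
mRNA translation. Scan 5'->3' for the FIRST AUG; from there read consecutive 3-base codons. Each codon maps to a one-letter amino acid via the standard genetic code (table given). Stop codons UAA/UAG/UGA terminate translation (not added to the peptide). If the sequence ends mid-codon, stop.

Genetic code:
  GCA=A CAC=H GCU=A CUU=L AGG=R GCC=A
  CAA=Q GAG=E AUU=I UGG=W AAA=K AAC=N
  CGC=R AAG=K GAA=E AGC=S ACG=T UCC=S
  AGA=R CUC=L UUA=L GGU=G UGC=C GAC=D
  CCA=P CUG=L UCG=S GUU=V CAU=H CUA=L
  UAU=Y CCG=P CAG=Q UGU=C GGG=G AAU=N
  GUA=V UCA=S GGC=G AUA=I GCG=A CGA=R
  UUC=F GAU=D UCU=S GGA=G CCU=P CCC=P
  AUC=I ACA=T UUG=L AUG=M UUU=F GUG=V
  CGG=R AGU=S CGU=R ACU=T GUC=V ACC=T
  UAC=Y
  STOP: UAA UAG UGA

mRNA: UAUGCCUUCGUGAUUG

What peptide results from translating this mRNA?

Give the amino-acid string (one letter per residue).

start AUG at pos 1
pos 1: AUG -> M; peptide=M
pos 4: CCU -> P; peptide=MP
pos 7: UCG -> S; peptide=MPS
pos 10: UGA -> STOP

Answer: MPS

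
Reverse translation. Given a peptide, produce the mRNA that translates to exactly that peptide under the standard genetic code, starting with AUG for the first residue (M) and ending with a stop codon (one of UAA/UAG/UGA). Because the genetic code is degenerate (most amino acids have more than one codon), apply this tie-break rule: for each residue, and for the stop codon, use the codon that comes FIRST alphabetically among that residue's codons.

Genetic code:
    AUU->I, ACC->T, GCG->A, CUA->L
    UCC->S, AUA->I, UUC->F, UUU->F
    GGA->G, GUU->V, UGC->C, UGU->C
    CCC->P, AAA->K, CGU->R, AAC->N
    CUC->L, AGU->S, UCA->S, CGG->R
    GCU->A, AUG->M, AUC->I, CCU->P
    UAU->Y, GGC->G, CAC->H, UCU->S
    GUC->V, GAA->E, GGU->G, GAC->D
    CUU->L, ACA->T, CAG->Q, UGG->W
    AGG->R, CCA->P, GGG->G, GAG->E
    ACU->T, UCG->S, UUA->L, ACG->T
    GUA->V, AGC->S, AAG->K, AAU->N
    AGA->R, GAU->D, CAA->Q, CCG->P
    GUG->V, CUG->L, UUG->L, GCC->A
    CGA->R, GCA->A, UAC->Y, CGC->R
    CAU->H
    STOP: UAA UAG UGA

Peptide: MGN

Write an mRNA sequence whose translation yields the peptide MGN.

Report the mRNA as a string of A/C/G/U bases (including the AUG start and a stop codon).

Answer: mRNA: AUGGGAAACUAA

Derivation:
residue 1: M -> AUG (start codon)
residue 2: G codons sorted = GGA,GGC,GGG,GGU -> pick first = GGA
residue 3: N codons sorted = AAC,AAU -> pick first = AAC
terminator: stop codons sorted = UAA,UAG,UGA -> pick first = UAA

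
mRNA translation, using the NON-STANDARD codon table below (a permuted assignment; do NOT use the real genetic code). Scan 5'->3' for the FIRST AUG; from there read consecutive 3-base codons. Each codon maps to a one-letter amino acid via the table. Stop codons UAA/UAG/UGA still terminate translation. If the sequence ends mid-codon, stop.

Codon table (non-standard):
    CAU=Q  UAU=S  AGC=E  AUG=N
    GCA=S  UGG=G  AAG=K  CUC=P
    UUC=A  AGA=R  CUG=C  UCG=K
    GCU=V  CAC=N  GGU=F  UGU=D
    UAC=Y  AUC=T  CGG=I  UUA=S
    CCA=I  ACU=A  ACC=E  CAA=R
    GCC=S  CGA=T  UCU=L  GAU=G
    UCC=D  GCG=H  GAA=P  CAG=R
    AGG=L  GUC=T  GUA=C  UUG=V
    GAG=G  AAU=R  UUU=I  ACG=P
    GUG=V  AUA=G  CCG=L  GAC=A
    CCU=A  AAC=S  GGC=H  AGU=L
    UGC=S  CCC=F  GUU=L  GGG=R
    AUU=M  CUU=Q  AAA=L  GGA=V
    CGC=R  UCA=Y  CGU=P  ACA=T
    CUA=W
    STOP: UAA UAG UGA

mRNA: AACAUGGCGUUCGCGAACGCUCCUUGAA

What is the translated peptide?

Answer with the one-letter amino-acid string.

Answer: NHAHSVA

Derivation:
start AUG at pos 3
pos 3: AUG -> N; peptide=N
pos 6: GCG -> H; peptide=NH
pos 9: UUC -> A; peptide=NHA
pos 12: GCG -> H; peptide=NHAH
pos 15: AAC -> S; peptide=NHAHS
pos 18: GCU -> V; peptide=NHAHSV
pos 21: CCU -> A; peptide=NHAHSVA
pos 24: UGA -> STOP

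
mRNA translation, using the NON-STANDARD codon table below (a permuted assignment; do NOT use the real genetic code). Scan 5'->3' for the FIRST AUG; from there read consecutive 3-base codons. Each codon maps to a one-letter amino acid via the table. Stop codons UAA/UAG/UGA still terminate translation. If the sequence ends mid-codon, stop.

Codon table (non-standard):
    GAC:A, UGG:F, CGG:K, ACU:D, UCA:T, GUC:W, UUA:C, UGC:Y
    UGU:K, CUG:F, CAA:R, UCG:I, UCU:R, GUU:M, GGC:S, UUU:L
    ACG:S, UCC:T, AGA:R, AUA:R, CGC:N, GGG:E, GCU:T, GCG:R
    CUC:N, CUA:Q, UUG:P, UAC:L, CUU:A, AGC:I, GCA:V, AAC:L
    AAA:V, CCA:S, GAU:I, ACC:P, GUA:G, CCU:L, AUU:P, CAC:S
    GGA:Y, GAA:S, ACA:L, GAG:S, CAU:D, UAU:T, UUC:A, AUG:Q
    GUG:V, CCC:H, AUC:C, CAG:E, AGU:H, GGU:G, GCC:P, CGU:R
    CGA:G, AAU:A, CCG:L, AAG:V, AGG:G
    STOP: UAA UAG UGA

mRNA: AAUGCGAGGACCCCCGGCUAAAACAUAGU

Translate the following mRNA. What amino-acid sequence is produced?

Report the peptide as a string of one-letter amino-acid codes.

Answer: QGYHLTVL

Derivation:
start AUG at pos 1
pos 1: AUG -> Q; peptide=Q
pos 4: CGA -> G; peptide=QG
pos 7: GGA -> Y; peptide=QGY
pos 10: CCC -> H; peptide=QGYH
pos 13: CCG -> L; peptide=QGYHL
pos 16: GCU -> T; peptide=QGYHLT
pos 19: AAA -> V; peptide=QGYHLTV
pos 22: ACA -> L; peptide=QGYHLTVL
pos 25: UAG -> STOP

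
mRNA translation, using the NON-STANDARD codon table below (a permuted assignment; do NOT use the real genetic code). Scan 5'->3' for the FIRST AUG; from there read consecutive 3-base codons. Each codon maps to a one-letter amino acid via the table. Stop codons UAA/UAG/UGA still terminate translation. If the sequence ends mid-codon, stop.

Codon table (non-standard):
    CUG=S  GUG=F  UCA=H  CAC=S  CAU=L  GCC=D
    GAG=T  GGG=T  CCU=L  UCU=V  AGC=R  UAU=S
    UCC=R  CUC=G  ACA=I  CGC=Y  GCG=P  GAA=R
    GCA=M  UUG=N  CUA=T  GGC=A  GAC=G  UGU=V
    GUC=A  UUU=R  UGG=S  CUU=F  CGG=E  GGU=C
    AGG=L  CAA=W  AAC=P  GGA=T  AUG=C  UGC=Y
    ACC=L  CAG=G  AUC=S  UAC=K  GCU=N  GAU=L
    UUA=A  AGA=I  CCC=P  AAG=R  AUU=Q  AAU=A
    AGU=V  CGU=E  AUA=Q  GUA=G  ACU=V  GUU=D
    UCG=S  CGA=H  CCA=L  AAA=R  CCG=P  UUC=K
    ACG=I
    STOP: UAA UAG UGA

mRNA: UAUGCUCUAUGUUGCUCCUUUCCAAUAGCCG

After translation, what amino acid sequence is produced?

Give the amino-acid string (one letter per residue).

Answer: CGSDNLKW

Derivation:
start AUG at pos 1
pos 1: AUG -> C; peptide=C
pos 4: CUC -> G; peptide=CG
pos 7: UAU -> S; peptide=CGS
pos 10: GUU -> D; peptide=CGSD
pos 13: GCU -> N; peptide=CGSDN
pos 16: CCU -> L; peptide=CGSDNL
pos 19: UUC -> K; peptide=CGSDNLK
pos 22: CAA -> W; peptide=CGSDNLKW
pos 25: UAG -> STOP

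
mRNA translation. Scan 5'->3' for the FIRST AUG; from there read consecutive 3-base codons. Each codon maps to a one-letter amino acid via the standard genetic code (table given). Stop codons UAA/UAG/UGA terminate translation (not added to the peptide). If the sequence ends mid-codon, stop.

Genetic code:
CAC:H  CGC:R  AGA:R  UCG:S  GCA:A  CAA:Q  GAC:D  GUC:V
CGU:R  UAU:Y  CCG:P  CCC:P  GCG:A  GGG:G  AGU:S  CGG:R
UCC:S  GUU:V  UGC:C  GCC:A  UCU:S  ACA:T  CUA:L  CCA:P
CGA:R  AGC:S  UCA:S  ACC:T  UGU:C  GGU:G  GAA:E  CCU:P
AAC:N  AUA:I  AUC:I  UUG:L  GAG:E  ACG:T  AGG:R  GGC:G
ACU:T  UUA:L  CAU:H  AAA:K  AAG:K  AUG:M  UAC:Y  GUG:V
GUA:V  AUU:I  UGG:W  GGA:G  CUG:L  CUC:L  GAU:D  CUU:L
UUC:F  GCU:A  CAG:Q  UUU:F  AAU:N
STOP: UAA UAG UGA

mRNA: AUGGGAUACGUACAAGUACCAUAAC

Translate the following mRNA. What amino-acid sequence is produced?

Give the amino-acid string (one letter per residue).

start AUG at pos 0
pos 0: AUG -> M; peptide=M
pos 3: GGA -> G; peptide=MG
pos 6: UAC -> Y; peptide=MGY
pos 9: GUA -> V; peptide=MGYV
pos 12: CAA -> Q; peptide=MGYVQ
pos 15: GUA -> V; peptide=MGYVQV
pos 18: CCA -> P; peptide=MGYVQVP
pos 21: UAA -> STOP

Answer: MGYVQVP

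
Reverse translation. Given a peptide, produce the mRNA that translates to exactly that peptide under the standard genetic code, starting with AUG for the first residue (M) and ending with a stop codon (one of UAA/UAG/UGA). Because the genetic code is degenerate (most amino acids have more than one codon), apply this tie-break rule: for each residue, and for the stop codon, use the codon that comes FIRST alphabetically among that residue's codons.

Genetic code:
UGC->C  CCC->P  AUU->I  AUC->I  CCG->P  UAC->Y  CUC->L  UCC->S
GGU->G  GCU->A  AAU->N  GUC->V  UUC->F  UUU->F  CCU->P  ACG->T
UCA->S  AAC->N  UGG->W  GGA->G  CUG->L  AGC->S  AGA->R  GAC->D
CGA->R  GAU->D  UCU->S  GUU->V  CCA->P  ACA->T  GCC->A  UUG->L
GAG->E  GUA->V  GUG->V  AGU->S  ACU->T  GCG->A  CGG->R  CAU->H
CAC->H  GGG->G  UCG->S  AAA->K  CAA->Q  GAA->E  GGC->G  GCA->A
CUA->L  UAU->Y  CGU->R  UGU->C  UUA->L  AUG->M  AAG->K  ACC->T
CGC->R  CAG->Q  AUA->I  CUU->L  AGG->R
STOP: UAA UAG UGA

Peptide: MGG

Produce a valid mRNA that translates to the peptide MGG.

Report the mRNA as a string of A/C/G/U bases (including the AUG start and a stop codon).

residue 1: M -> AUG (start codon)
residue 2: G codons sorted = GGA,GGC,GGG,GGU -> pick first = GGA
residue 3: G codons sorted = GGA,GGC,GGG,GGU -> pick first = GGA
terminator: stop codons sorted = UAA,UAG,UGA -> pick first = UAA

Answer: mRNA: AUGGGAGGAUAA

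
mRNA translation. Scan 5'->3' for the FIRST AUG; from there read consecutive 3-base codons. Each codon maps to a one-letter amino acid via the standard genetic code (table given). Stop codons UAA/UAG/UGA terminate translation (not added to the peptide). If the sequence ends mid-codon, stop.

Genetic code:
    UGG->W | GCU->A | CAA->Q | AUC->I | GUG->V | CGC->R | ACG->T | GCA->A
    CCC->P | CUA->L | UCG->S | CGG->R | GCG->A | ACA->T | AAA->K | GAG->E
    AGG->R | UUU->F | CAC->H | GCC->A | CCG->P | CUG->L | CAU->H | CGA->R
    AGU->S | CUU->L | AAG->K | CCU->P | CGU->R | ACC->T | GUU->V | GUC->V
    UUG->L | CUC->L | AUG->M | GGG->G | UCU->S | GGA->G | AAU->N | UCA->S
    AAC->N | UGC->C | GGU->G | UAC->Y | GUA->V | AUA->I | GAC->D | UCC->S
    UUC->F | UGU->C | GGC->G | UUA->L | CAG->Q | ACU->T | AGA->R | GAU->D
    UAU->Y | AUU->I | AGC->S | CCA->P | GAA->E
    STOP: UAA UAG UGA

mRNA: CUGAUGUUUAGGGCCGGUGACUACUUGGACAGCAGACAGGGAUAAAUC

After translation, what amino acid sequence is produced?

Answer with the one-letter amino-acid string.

Answer: MFRAGDYLDSRQG

Derivation:
start AUG at pos 3
pos 3: AUG -> M; peptide=M
pos 6: UUU -> F; peptide=MF
pos 9: AGG -> R; peptide=MFR
pos 12: GCC -> A; peptide=MFRA
pos 15: GGU -> G; peptide=MFRAG
pos 18: GAC -> D; peptide=MFRAGD
pos 21: UAC -> Y; peptide=MFRAGDY
pos 24: UUG -> L; peptide=MFRAGDYL
pos 27: GAC -> D; peptide=MFRAGDYLD
pos 30: AGC -> S; peptide=MFRAGDYLDS
pos 33: AGA -> R; peptide=MFRAGDYLDSR
pos 36: CAG -> Q; peptide=MFRAGDYLDSRQ
pos 39: GGA -> G; peptide=MFRAGDYLDSRQG
pos 42: UAA -> STOP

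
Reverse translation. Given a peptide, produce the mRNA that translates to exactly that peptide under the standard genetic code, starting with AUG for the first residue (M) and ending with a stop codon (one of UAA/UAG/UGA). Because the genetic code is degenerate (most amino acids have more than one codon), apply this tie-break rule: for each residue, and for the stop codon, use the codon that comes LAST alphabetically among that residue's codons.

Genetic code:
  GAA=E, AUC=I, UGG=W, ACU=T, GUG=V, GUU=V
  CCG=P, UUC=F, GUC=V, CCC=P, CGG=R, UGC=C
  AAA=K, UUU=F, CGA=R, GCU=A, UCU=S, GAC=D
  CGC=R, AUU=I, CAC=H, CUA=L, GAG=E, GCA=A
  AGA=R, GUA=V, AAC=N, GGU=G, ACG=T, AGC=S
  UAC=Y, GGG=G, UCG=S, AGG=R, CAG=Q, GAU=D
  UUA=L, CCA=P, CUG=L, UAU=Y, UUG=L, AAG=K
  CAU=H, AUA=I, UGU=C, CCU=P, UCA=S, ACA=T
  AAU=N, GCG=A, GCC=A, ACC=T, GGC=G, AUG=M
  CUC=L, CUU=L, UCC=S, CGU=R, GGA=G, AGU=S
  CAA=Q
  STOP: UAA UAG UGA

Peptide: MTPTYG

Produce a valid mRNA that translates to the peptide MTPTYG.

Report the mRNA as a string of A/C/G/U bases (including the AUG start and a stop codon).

residue 1: M -> AUG (start codon)
residue 2: T codons sorted = ACA,ACC,ACG,ACU -> pick last = ACU
residue 3: P codons sorted = CCA,CCC,CCG,CCU -> pick last = CCU
residue 4: T codons sorted = ACA,ACC,ACG,ACU -> pick last = ACU
residue 5: Y codons sorted = UAC,UAU -> pick last = UAU
residue 6: G codons sorted = GGA,GGC,GGG,GGU -> pick last = GGU
terminator: stop codons sorted = UAA,UAG,UGA -> pick last = UGA

Answer: mRNA: AUGACUCCUACUUAUGGUUGA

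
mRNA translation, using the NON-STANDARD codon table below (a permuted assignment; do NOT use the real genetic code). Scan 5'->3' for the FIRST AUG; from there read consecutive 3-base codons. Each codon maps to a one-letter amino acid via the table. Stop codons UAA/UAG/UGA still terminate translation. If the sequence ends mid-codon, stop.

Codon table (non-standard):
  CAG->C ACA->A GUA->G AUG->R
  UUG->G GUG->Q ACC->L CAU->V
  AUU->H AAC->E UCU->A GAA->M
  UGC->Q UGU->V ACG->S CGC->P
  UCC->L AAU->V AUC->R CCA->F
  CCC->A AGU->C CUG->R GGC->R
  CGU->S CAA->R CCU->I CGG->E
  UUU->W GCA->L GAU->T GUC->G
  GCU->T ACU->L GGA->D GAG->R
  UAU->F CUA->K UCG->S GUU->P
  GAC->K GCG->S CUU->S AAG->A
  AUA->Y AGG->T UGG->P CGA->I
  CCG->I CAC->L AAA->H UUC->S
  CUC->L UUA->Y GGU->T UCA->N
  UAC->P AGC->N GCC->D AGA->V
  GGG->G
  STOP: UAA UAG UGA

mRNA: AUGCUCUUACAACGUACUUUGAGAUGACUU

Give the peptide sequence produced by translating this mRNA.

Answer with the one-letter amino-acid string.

Answer: RLYRSLGV

Derivation:
start AUG at pos 0
pos 0: AUG -> R; peptide=R
pos 3: CUC -> L; peptide=RL
pos 6: UUA -> Y; peptide=RLY
pos 9: CAA -> R; peptide=RLYR
pos 12: CGU -> S; peptide=RLYRS
pos 15: ACU -> L; peptide=RLYRSL
pos 18: UUG -> G; peptide=RLYRSLG
pos 21: AGA -> V; peptide=RLYRSLGV
pos 24: UGA -> STOP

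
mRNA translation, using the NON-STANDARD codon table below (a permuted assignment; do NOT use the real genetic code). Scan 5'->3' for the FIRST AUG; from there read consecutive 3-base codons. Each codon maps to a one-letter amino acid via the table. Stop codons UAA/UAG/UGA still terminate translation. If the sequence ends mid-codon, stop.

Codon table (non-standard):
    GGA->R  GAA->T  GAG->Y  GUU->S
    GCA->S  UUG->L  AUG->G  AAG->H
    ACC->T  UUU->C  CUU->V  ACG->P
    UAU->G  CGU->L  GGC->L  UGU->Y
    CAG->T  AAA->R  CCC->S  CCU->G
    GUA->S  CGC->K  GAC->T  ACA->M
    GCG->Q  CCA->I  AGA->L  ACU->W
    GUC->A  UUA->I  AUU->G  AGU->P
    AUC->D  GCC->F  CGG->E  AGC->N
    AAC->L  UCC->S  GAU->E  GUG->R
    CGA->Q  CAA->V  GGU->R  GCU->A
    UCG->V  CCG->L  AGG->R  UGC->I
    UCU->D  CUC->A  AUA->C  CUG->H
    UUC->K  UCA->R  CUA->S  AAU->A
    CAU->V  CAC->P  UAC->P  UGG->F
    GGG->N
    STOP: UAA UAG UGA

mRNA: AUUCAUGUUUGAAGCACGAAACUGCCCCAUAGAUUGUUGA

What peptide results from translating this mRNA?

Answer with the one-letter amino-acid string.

start AUG at pos 4
pos 4: AUG -> G; peptide=G
pos 7: UUU -> C; peptide=GC
pos 10: GAA -> T; peptide=GCT
pos 13: GCA -> S; peptide=GCTS
pos 16: CGA -> Q; peptide=GCTSQ
pos 19: AAC -> L; peptide=GCTSQL
pos 22: UGC -> I; peptide=GCTSQLI
pos 25: CCC -> S; peptide=GCTSQLIS
pos 28: AUA -> C; peptide=GCTSQLISC
pos 31: GAU -> E; peptide=GCTSQLISCE
pos 34: UGU -> Y; peptide=GCTSQLISCEY
pos 37: UGA -> STOP

Answer: GCTSQLISCEY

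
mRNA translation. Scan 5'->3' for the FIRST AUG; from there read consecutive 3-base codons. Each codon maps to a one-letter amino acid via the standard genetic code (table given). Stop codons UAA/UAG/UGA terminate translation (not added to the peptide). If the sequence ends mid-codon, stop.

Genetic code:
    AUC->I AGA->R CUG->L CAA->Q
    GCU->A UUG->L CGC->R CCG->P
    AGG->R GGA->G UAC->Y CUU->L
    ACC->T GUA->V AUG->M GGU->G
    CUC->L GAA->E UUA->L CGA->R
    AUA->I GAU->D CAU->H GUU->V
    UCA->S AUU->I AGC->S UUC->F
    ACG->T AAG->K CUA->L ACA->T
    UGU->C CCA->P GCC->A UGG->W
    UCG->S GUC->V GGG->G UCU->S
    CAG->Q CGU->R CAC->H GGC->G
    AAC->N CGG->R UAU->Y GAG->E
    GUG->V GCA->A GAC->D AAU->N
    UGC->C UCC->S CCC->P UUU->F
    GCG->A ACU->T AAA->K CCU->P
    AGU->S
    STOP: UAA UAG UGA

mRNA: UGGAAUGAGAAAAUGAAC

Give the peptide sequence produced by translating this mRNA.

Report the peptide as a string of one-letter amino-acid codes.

start AUG at pos 4
pos 4: AUG -> M; peptide=M
pos 7: AGA -> R; peptide=MR
pos 10: AAA -> K; peptide=MRK
pos 13: UGA -> STOP

Answer: MRK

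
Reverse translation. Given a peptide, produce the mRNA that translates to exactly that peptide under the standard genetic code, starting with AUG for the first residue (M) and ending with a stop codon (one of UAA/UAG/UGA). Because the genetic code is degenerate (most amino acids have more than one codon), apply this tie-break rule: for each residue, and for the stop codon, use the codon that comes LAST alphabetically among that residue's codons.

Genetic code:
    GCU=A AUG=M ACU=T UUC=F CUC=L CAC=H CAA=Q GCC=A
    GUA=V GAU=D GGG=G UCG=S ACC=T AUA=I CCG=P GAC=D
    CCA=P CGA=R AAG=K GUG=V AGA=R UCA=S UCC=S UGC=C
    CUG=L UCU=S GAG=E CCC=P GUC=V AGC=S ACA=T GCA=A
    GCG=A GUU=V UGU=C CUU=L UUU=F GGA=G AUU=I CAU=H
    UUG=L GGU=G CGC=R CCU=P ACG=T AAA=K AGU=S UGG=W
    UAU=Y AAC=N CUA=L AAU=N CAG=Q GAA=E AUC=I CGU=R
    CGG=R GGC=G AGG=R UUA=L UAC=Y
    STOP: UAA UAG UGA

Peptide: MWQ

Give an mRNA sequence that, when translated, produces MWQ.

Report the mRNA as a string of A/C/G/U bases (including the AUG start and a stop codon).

Answer: mRNA: AUGUGGCAGUGA

Derivation:
residue 1: M -> AUG (start codon)
residue 2: W -> UGG (only codon)
residue 3: Q codons sorted = CAA,CAG -> pick last = CAG
terminator: stop codons sorted = UAA,UAG,UGA -> pick last = UGA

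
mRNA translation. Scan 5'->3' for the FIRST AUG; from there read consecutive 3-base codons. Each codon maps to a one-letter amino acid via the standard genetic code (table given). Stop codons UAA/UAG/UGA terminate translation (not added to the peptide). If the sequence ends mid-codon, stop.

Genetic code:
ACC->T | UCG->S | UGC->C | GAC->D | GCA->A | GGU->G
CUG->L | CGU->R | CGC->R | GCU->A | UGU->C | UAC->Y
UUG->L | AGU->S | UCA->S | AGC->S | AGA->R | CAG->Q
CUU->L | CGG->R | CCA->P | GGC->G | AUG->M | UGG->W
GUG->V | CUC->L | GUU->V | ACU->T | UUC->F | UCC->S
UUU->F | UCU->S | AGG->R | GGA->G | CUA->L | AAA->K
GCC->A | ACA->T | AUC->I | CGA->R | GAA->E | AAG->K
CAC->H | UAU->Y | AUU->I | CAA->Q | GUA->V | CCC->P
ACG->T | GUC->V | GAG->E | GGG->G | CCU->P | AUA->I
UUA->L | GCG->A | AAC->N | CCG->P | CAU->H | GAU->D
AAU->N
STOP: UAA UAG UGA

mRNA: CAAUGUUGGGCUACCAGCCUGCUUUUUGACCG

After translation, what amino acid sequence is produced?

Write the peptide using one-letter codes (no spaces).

Answer: MLGYQPAF

Derivation:
start AUG at pos 2
pos 2: AUG -> M; peptide=M
pos 5: UUG -> L; peptide=ML
pos 8: GGC -> G; peptide=MLG
pos 11: UAC -> Y; peptide=MLGY
pos 14: CAG -> Q; peptide=MLGYQ
pos 17: CCU -> P; peptide=MLGYQP
pos 20: GCU -> A; peptide=MLGYQPA
pos 23: UUU -> F; peptide=MLGYQPAF
pos 26: UGA -> STOP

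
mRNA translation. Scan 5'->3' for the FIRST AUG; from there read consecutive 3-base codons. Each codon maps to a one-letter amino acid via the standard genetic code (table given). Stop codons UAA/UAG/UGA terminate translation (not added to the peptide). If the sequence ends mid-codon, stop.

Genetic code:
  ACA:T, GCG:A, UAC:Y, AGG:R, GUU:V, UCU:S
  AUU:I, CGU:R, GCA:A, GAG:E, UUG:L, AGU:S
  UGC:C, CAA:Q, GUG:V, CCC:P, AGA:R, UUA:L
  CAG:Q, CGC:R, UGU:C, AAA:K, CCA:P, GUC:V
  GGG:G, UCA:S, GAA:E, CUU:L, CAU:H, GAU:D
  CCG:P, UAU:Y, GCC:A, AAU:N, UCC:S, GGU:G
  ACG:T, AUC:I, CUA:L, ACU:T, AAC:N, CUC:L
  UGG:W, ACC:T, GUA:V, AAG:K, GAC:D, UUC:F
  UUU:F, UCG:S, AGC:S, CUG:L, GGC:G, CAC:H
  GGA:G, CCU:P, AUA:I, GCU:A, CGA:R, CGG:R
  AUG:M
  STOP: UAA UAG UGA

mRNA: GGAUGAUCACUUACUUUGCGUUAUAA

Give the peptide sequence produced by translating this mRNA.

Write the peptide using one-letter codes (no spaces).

Answer: MITYFAL

Derivation:
start AUG at pos 2
pos 2: AUG -> M; peptide=M
pos 5: AUC -> I; peptide=MI
pos 8: ACU -> T; peptide=MIT
pos 11: UAC -> Y; peptide=MITY
pos 14: UUU -> F; peptide=MITYF
pos 17: GCG -> A; peptide=MITYFA
pos 20: UUA -> L; peptide=MITYFAL
pos 23: UAA -> STOP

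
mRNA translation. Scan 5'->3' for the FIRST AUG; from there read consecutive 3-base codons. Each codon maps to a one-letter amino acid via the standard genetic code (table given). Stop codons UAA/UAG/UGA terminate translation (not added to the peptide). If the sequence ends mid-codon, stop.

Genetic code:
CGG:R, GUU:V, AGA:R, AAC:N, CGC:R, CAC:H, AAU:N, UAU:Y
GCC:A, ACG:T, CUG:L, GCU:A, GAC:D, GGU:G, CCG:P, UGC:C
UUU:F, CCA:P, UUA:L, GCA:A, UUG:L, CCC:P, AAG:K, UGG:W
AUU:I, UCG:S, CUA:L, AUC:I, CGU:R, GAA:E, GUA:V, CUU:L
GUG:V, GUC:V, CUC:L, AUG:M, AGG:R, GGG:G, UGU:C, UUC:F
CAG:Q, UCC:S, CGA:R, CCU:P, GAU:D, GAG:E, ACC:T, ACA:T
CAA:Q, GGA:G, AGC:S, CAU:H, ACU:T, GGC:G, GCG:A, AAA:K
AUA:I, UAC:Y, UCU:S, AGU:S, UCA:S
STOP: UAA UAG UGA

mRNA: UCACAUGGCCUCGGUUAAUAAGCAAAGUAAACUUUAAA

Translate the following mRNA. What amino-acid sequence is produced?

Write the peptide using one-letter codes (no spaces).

start AUG at pos 4
pos 4: AUG -> M; peptide=M
pos 7: GCC -> A; peptide=MA
pos 10: UCG -> S; peptide=MAS
pos 13: GUU -> V; peptide=MASV
pos 16: AAU -> N; peptide=MASVN
pos 19: AAG -> K; peptide=MASVNK
pos 22: CAA -> Q; peptide=MASVNKQ
pos 25: AGU -> S; peptide=MASVNKQS
pos 28: AAA -> K; peptide=MASVNKQSK
pos 31: CUU -> L; peptide=MASVNKQSKL
pos 34: UAA -> STOP

Answer: MASVNKQSKL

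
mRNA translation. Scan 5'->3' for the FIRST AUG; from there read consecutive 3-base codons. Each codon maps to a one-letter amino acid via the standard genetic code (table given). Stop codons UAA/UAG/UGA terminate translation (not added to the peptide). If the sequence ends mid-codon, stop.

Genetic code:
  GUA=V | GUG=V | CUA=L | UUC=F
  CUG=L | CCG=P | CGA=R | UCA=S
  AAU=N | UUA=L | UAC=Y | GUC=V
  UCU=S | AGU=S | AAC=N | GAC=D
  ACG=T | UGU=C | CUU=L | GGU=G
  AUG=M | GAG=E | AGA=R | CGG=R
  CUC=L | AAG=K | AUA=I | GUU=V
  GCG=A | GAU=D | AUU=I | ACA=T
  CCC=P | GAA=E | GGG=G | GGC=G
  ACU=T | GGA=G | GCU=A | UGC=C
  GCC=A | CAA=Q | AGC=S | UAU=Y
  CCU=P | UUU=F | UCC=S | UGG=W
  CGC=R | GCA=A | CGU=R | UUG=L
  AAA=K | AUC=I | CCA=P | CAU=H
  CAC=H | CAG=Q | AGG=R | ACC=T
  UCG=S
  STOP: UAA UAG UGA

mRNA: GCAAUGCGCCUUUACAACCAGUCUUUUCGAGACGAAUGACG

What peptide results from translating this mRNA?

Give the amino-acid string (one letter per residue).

start AUG at pos 3
pos 3: AUG -> M; peptide=M
pos 6: CGC -> R; peptide=MR
pos 9: CUU -> L; peptide=MRL
pos 12: UAC -> Y; peptide=MRLY
pos 15: AAC -> N; peptide=MRLYN
pos 18: CAG -> Q; peptide=MRLYNQ
pos 21: UCU -> S; peptide=MRLYNQS
pos 24: UUU -> F; peptide=MRLYNQSF
pos 27: CGA -> R; peptide=MRLYNQSFR
pos 30: GAC -> D; peptide=MRLYNQSFRD
pos 33: GAA -> E; peptide=MRLYNQSFRDE
pos 36: UGA -> STOP

Answer: MRLYNQSFRDE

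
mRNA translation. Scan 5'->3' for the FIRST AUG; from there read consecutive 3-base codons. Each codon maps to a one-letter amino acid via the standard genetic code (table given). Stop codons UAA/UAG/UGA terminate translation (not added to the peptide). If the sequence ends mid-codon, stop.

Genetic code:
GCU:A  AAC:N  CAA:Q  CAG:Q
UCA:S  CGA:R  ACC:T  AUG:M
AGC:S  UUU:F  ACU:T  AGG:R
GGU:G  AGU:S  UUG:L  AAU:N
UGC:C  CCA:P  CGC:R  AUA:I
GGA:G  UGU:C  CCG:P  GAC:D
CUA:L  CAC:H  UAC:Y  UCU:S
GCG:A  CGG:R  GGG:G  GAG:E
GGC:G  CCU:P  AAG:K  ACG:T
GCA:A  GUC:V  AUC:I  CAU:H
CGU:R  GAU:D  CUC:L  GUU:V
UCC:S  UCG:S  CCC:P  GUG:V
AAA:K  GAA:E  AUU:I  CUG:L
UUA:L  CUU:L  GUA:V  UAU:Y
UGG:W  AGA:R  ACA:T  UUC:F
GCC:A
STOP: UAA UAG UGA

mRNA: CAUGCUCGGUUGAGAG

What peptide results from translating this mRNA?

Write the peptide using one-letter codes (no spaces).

Answer: MLG

Derivation:
start AUG at pos 1
pos 1: AUG -> M; peptide=M
pos 4: CUC -> L; peptide=ML
pos 7: GGU -> G; peptide=MLG
pos 10: UGA -> STOP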